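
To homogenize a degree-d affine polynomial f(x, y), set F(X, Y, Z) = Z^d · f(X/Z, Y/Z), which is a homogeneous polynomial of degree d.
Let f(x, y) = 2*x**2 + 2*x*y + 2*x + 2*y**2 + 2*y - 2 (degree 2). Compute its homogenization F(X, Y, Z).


F(X, Y, Z) = 2*X**2 + 2*X*Y + 2*X*Z + 2*Y**2 + 2*Y*Z - 2*Z**2

deg(f) = 2.
Substitute x = X/Z, y = Y/Z into f, then multiply by Z^2.
  monomial 2·x^2·y^0 ↦ 2·X^2·Y^0·Z^0.
  monomial 2·x^1·y^1 ↦ 2·X^1·Y^1·Z^0.
  monomial 2·x^1·y^0 ↦ 2·X^1·Y^0·Z^1.
  monomial 2·x^0·y^2 ↦ 2·X^0·Y^2·Z^0.
  monomial 2·x^0·y^1 ↦ 2·X^0·Y^1·Z^1.
  monomial -2·x^0·y^0 ↦ -2·X^0·Y^0·Z^2.
Collecting: F(X, Y, Z) = 2*X**2 + 2*X*Y + 2*X*Z + 2*Y**2 + 2*Y*Z - 2*Z**2.


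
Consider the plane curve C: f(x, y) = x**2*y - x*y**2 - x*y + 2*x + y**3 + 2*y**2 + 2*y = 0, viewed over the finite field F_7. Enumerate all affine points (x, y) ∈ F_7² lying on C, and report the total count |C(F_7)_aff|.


Affine F_7-points: {(0, 0), (1, 6), (2, 4), (3, 1), (4, 1), (6, 4)}; count = 6.

For each of the 49 pairs (x, y) ∈ F_7², evaluate f(x, y) mod 7. Record the zeros.
  x = 0: [0↦0, 1↦5, 2↦6, 3↦2, 4↦6, 5↦3, 6↦6]  zeros at y ∈ {0}
  x = 1: [0↦2, 1↦6, 2↦4, 3↦2, 4↦6, 5↦1, 6↦0]  zeros at y ∈ {6}
  x = 2: [0↦4, 1↦2, 2↦6, 3↦1, 4↦0, 5↦2, 6↦6]  zeros at y ∈ {4}
  x = 3: [0↦6, 1↦0, 2↦5, 3↦6, 4↦2, 5↦6, 6↦3]  zeros at y ∈ {1}
  x = 4: [0↦1, 1↦0, 2↦1, 3↦3, 4↦5, 5↦6, 6↦5]  zeros at y ∈ {1}
  x = 5: [0↦3, 1↦2, 2↦1, 3↦6, 4↦2, 5↦2, 6↦5]  zeros at y ∈ ∅
  x = 6: [0↦5, 1↦6, 2↦5, 3↦1, 4↦0, 5↦1, 6↦3]  zeros at y ∈ {4}
Collecting zeros: affine points = {(0, 0), (1, 6), (2, 4), (3, 1), (4, 1), (6, 4)}.
Total count |C(F_7)_aff| = 6.


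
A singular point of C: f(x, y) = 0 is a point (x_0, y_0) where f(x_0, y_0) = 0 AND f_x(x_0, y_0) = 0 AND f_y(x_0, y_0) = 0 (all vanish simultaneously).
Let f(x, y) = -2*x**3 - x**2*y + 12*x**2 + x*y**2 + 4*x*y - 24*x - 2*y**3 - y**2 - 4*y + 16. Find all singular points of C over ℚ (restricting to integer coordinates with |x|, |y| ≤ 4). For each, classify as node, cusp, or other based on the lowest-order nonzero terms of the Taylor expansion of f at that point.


Singular points: {(2, 0)}; classification: cusp.

Compute partial derivatives:
  f_x = -6*x**2 - 2*x*y + 24*x + y**2 + 4*y - 24.
  f_y = -x**2 + 2*x*y + 4*x - 6*y**2 - 2*y - 4.
Scan x_0 ∈ {−4, ..., 4}. For each x_0, f_y(x_0, y) is a polynomial in y; find its integer roots y ∈ {−4, ..., 4}, then test f_x and f at those candidates.
  x = -4: f_y(-4, y) = -6*y**2 - 10*y - 36; no integer root y with |y| ≤ 4.
  x = -3: f_y(-3, y) = -6*y**2 - 8*y - 25; no integer root y with |y| ≤ 4.
  x = -2: f_y(-2, y) = -6*y**2 - 6*y - 16; no integer root y with |y| ≤ 4.
  x = -1: f_y(-1, y) = -6*y**2 - 4*y - 9; no integer root y with |y| ≤ 4.
  x = 0: f_y(0, y) = -6*y**2 - 2*y - 4; no integer root y with |y| ≤ 4.
  x = 1: f_y(1, y) = -6*y**2 - 1; no integer root y with |y| ≤ 4.
  x = 2: f_y(2, y) = -6*y**2 + 2*y; vanishes at y ∈ {0}. (2, 0): f_x = 0, f = 0 — SINGULAR.
  x = 3: f_y(3, y) = -6*y**2 + 4*y - 1; no integer root y with |y| ≤ 4.
  x = 4: f_y(4, y) = -6*y**2 + 6*y - 4; no integer root y with |y| ≤ 4.
Only singular point on the grid: (2, 0).
Classify: substitute x = 2 + u, y = 0 + v and expand: f = -2*u**3 - u**2*v + u*v**2 - 2*v**3 + v**2.
No constant or linear terms (consistent with a singular point). Quadratic part: v**2. Cubic part: -2*u**3 - u**2*v + u*v**2 - 2*v**3.
The quadratic part v**2 is a perfect square, so there is a single (double) tangent line v = 0, i.e. y = 0. Restricting the cubic part to that line (v = 0) leaves -2*u**3 ≠ 0, so f is not divisible by v and the branch is v² ≈ 2*u**3 to lowest order — this is a cusp.
Classification: cusp.


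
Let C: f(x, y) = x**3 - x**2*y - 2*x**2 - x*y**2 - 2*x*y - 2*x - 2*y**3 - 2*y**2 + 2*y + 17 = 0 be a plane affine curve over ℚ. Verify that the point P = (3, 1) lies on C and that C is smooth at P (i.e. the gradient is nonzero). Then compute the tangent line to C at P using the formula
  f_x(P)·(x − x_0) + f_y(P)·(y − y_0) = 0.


Tangent line at P: 4*x - 29*y + 17 = 0.

Step 1: f(3, 1) = 0, so P lies on C.
Step 2: partial derivatives
  f_x(x, y) = 3*x**2 - 2*x*y - 4*x - y**2 - 2*y - 2, f_y(x, y) = -x**2 - 2*x*y - 2*x - 6*y**2 - 4*y + 2.
  f_x(P) = 4, f_y(P) = -29 (gradient nonzero, so P is smooth).
Step 3: tangent line at P: 4·(x − 3) + -29·(y − 1) = 0.
Expanding: 4*x - 29*y + 17 = 0.


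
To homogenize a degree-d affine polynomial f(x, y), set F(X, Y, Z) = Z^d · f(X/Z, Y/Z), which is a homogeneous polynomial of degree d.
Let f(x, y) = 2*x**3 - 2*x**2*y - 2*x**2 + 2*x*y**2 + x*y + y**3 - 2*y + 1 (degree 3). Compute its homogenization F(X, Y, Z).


F(X, Y, Z) = 2*X**3 - 2*X**2*Y - 2*X**2*Z + 2*X*Y**2 + X*Y*Z + Y**3 - 2*Y*Z**2 + Z**3

deg(f) = 3.
Substitute x = X/Z, y = Y/Z into f, then multiply by Z^3.
  monomial 2·x^3·y^0 ↦ 2·X^3·Y^0·Z^0.
  monomial -2·x^2·y^1 ↦ -2·X^2·Y^1·Z^0.
  monomial -2·x^2·y^0 ↦ -2·X^2·Y^0·Z^1.
  monomial 2·x^1·y^2 ↦ 2·X^1·Y^2·Z^0.
  monomial 1·x^1·y^1 ↦ 1·X^1·Y^1·Z^1.
  monomial 1·x^0·y^3 ↦ 1·X^0·Y^3·Z^0.
  monomial -2·x^0·y^1 ↦ -2·X^0·Y^1·Z^2.
  monomial 1·x^0·y^0 ↦ 1·X^0·Y^0·Z^3.
Collecting: F(X, Y, Z) = 2*X**3 - 2*X**2*Y - 2*X**2*Z + 2*X*Y**2 + X*Y*Z + Y**3 - 2*Y*Z**2 + Z**3.


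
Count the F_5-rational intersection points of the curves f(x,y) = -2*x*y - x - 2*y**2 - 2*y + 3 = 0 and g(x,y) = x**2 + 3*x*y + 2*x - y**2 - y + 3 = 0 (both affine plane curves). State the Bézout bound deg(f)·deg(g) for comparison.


Common zeros: {(2, 4), (3, 1)}; count = 2; Bézout bound = 4.

deg(f) = 2, deg(g) = 2, so Bézout bound = 4.
Scan x ∈ F_5. For each x, list the y ∈ F_5 with f(x, y) ≡ 0 and those with g(x, y) ≡ 0 (mod 5); the common zeros in that column are the intersection.
  x = 0: f ≡ 0 at y ∈ ∅; g ≡ 0 at y ∈ ∅; common: ∅.
  x = 1: f ≡ 0 at y ∈ ∅; g ≡ 0 at y ∈ ∅; common: ∅.
  x = 2: f ≡ 0 at y ∈ {3, 4}; g ≡ 0 at y ∈ {1, 4}; common: {4}.
  x = 3: f ≡ 0 at y ∈ {0, 1}; g ≡ 0 at y ∈ {1, 2}; common: {1}.
  x = 4: f ≡ 0 at y ∈ ∅; g ≡ 0 at y ∈ {2, 4}; common: ∅.
Collecting: common zeros = {(2, 4), (3, 1)}, so the count is 2.
Comparison with the Bézout bound: 2 ≤ 4 = deg(f)·deg(g), as expected for curves with no common component (the affine F_5-count falls short of the bound because intersections may lie at infinity, over extension fields, or carry multiplicity).


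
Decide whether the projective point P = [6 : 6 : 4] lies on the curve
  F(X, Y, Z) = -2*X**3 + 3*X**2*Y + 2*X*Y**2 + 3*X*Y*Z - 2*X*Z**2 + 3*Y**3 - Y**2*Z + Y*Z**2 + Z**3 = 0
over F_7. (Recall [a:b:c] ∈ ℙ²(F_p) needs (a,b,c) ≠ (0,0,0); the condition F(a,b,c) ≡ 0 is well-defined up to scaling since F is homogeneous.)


F(6,6,4) ≡ 5 (mod 7); P is NOT on the curve.

Evaluate F(6, 6, 4) term-by-term (mod 7).
  -2*X**3 ↦ -2·216·1·1 = -432
  3*X**2*Y ↦ 3·36·6·1 = 648
  2*X*Y**2 ↦ 2·6·36·1 = 432
  3*X*Y*Z ↦ 3·6·6·4 = 432
  -2*X*Z**2 ↦ -2·6·1·16 = -192
  3*Y**3 ↦ 3·1·216·1 = 648
  -Y**2*Z ↦ -1·1·36·4 = -144
  Y*Z**2 ↦ 1·1·6·16 = 96
  Z**3 ↦ 1·1·1·64 = 64
Sum: F(6, 6, 4) = (-432) + (648) + (432) + (432) + (-192) + (648) + (-144) + (96) + (64) = 1552.
Reducing mod 7: 1552 ≡ 5 (mod 7).
Since F(a, b, c) ≡ 5 ≠ 0 (mod 7), P does NOT lie on the curve.


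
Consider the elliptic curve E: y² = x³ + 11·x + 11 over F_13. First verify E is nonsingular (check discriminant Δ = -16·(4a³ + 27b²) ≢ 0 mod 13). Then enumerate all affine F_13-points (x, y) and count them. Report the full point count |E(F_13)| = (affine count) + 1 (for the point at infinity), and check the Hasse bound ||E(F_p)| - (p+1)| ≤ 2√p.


Affine points = {(1, 6), (1, 7), (5, 3), (5, 10), (8, 0), (10, 4), (10, 9), (12, 5), (12, 8)}; affine count = 9; |E(F_13)| = 10.

Discriminant check: Δ ∝ 4a³ + 27b² = 4·11³ + 27·11² = 4·1331 + 27·121 ≡ 11 (mod 13). Nonzero ⇒ E is nonsingular.
For each x ∈ F_13, compute rhs = x³ + 11·x + 11 mod 13, then count y ∈ F_13 with y² ≡ rhs.
  x = 0: rhs = 11, matching y values: none (0 points).
  x = 1: rhs = 10, matching y values: 6, 7 (2 points).
  x = 2: rhs = 2, matching y values: none (0 points).
  x = 3: rhs = 6, matching y values: none (0 points).
  x = 4: rhs = 2, matching y values: none (0 points).
  x = 5: rhs = 9, matching y values: 3, 10 (2 points).
  x = 6: rhs = 7, matching y values: none (0 points).
  x = 7: rhs = 2, matching y values: none (0 points).
  x = 8: rhs = 0, matching y values: 0 (1 points).
  x = 9: rhs = 7, matching y values: none (0 points).
  x = 10: rhs = 3, matching y values: 4, 9 (2 points).
  x = 11: rhs = 7, matching y values: none (0 points).
  x = 12: rhs = 12, matching y values: 5, 8 (2 points).
Total affine count: 9.
Full point count |E(F_13)| = 9 + 1 = 10.
Hasse bound: |10 − (13+1)| = |-4| = 4 ≤ 2√13 ≈ 7.2111 ✓.


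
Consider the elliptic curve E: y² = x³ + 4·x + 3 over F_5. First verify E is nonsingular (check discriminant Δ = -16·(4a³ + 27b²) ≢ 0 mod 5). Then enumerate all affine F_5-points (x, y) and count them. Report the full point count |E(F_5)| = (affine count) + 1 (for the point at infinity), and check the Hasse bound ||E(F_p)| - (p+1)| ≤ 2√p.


Affine points = {(2, 2), (2, 3)}; affine count = 2; |E(F_5)| = 3.

Discriminant check: Δ ∝ 4a³ + 27b² = 4·4³ + 27·3² = 4·64 + 27·9 ≡ 4 (mod 5). Nonzero ⇒ E is nonsingular.
For each x ∈ F_5, compute rhs = x³ + 4·x + 3 mod 5, then count y ∈ F_5 with y² ≡ rhs.
  x = 0: rhs = 3, matching y values: none (0 points).
  x = 1: rhs = 3, matching y values: none (0 points).
  x = 2: rhs = 4, matching y values: 2, 3 (2 points).
  x = 3: rhs = 2, matching y values: none (0 points).
  x = 4: rhs = 3, matching y values: none (0 points).
Total affine count: 2.
Full point count |E(F_5)| = 2 + 1 = 3.
Hasse bound: |3 − (5+1)| = |-3| = 3 ≤ 2√5 ≈ 4.4721 ✓.


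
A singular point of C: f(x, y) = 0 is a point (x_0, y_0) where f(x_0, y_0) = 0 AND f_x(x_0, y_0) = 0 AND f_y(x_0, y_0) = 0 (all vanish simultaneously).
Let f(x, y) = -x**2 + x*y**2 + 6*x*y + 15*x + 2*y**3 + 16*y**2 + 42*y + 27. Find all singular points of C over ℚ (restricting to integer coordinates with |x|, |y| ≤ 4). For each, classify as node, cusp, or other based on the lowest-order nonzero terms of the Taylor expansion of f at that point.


Singular points: {(3, -3)}; classification: node.

Compute partial derivatives:
  f_x = -2*x + y**2 + 6*y + 15.
  f_y = 2*x*y + 6*x + 6*y**2 + 32*y + 42.
Scan x_0 ∈ {−4, ..., 4}. For each x_0, f_y(x_0, y) is a polynomial in y; find its integer roots y ∈ {−4, ..., 4}, then test f_x and f at those candidates.
  x = -4: f_y(-4, y) = 6*y**2 + 24*y + 18; vanishes at y ∈ {-3, -1}. (-4, -3): f_x = 14 ≠ 0; (-4, -1): f_x = 18 ≠ 0.
  x = -3: f_y(-3, y) = 6*y**2 + 26*y + 24; vanishes at y ∈ {-3}. (-3, -3): f_x = 12 ≠ 0.
  x = -2: f_y(-2, y) = 6*y**2 + 28*y + 30; vanishes at y ∈ {-3}. (-2, -3): f_x = 10 ≠ 0.
  x = -1: f_y(-1, y) = 6*y**2 + 30*y + 36; vanishes at y ∈ {-3, -2}. (-1, -3): f_x = 8 ≠ 0; (-1, -2): f_x = 9 ≠ 0.
  x = 0: f_y(0, y) = 6*y**2 + 32*y + 42; vanishes at y ∈ {-3}. (0, -3): f_x = 6 ≠ 0.
  x = 1: f_y(1, y) = 6*y**2 + 34*y + 48; vanishes at y ∈ {-3}. (1, -3): f_x = 4 ≠ 0.
  x = 2: f_y(2, y) = 6*y**2 + 36*y + 54; vanishes at y ∈ {-3}. (2, -3): f_x = 2 ≠ 0.
  x = 3: f_y(3, y) = 6*y**2 + 38*y + 60; vanishes at y ∈ {-3}. (3, -3): f_x = 0, f = 0 — SINGULAR.
  x = 4: f_y(4, y) = 6*y**2 + 40*y + 66; vanishes at y ∈ {-3}. (4, -3): f_x = -2 ≠ 0.
Only singular point on the grid: (3, -3).
Classify: substitute x = 3 + u, y = -3 + v and expand: f = -u**2 + u*v**2 + 2*v**3 + v**2.
No constant or linear terms (consistent with a singular point). Quadratic part: -u**2 + v**2. Cubic part: u*v**2 + 2*v**3.
The quadratic part v**2 - u**2 = (v − u)(v + u) splits into two distinct linear factors, so there are two distinct tangent lines y − -3 = ±(x − 3) — this is a node (ordinary double point).
Classification: node.


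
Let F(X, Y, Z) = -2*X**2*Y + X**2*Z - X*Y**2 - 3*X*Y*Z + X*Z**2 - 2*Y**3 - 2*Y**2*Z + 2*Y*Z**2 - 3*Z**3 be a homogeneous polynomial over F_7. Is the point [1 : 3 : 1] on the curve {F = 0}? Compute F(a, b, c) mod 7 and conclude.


F(1,3,1) ≡ 0 (mod 7); P is on the curve.

Evaluate F(1, 3, 1) term-by-term (mod 7).
  -2*X**2*Y ↦ -2·1·3·1 = -6
  X**2*Z ↦ 1·1·1·1 = 1
  -X*Y**2 ↦ -1·1·9·1 = -9
  -3*X*Y*Z ↦ -3·1·3·1 = -9
  X*Z**2 ↦ 1·1·1·1 = 1
  -2*Y**3 ↦ -2·1·27·1 = -54
  -2*Y**2*Z ↦ -2·1·9·1 = -18
  2*Y*Z**2 ↦ 2·1·3·1 = 6
  -3*Z**3 ↦ -3·1·1·1 = -3
Sum: F(1, 3, 1) = (-6) + (1) + (-9) + (-9) + (1) + (-54) + (-18) + (6) + (-3) = -91.
Reducing mod 7: -91 ≡ 0 (mod 7).
Since F(a, b, c) ≡ 0 (mod 7), P lies on the curve.


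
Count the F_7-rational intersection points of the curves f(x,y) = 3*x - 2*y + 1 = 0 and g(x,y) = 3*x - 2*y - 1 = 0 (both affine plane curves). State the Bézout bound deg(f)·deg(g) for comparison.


Common zeros: ∅; count = 0; Bézout bound = 1.

deg(f) = 1, deg(g) = 1, so Bézout bound = 1.
Scan x ∈ F_7. For each x, list the y ∈ F_7 with f(x, y) ≡ 0 and those with g(x, y) ≡ 0 (mod 7); the common zeros in that column are the intersection.
  x = 0: f ≡ 0 at y ∈ {4}; g ≡ 0 at y ∈ {3}; common: ∅.
  x = 1: f ≡ 0 at y ∈ {2}; g ≡ 0 at y ∈ {1}; common: ∅.
  x = 2: f ≡ 0 at y ∈ {0}; g ≡ 0 at y ∈ {6}; common: ∅.
  x = 3: f ≡ 0 at y ∈ {5}; g ≡ 0 at y ∈ {4}; common: ∅.
  x = 4: f ≡ 0 at y ∈ {3}; g ≡ 0 at y ∈ {2}; common: ∅.
  x = 5: f ≡ 0 at y ∈ {1}; g ≡ 0 at y ∈ {0}; common: ∅.
  x = 6: f ≡ 0 at y ∈ {6}; g ≡ 0 at y ∈ {5}; common: ∅.
Collecting: common zeros = ∅, so the count is 0.
Comparison with the Bézout bound: 0 ≤ 1 = deg(f)·deg(g), as expected for curves with no common component (the affine F_7-count falls short of the bound because intersections may lie at infinity, over extension fields, or carry multiplicity).


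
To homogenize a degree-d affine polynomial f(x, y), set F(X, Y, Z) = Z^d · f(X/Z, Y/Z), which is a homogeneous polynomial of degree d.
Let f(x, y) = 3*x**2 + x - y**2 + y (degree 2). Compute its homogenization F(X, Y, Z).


F(X, Y, Z) = 3*X**2 + X*Z - Y**2 + Y*Z

deg(f) = 2.
Substitute x = X/Z, y = Y/Z into f, then multiply by Z^2.
  monomial 3·x^2·y^0 ↦ 3·X^2·Y^0·Z^0.
  monomial 1·x^1·y^0 ↦ 1·X^1·Y^0·Z^1.
  monomial -1·x^0·y^2 ↦ -1·X^0·Y^2·Z^0.
  monomial 1·x^0·y^1 ↦ 1·X^0·Y^1·Z^1.
Collecting: F(X, Y, Z) = 3*X**2 + X*Z - Y**2 + Y*Z.


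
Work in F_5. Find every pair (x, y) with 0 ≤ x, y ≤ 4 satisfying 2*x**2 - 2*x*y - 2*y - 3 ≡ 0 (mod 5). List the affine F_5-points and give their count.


Affine F_5-points: {(0, 1), (1, 1), (2, 0), (3, 0)}; count = 4.

For each of the 25 pairs (x, y) ∈ F_5², evaluate f(x, y) mod 5. Record the zeros.
  x = 0: [0↦2, 1↦0, 2↦3, 3↦1, 4↦4]  zeros at y ∈ {1}
  x = 1: [0↦4, 1↦0, 2↦1, 3↦2, 4↦3]  zeros at y ∈ {1}
  x = 2: [0↦0, 1↦4, 2↦3, 3↦2, 4↦1]  zeros at y ∈ {0}
  x = 3: [0↦0, 1↦2, 2↦4, 3↦1, 4↦3]  zeros at y ∈ {0}
  x = 4: [0↦4, 1↦4, 2↦4, 3↦4, 4↦4]  zeros at y ∈ ∅
Collecting zeros: affine points = {(0, 1), (1, 1), (2, 0), (3, 0)}.
Total count |C(F_5)_aff| = 4.


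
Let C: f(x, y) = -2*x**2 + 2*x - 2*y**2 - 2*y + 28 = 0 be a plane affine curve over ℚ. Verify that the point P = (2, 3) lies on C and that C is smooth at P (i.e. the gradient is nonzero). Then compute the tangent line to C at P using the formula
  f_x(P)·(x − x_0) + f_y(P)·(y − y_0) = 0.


Tangent line at P: -6*x - 14*y + 54 = 0.

Step 1: f(2, 3) = 0, so P lies on C.
Step 2: partial derivatives
  f_x(x, y) = 2 - 4*x, f_y(x, y) = -4*y - 2.
  f_x(P) = -6, f_y(P) = -14 (gradient nonzero, so P is smooth).
Step 3: tangent line at P: -6·(x − 2) + -14·(y − 3) = 0.
Expanding: -6*x - 14*y + 54 = 0.


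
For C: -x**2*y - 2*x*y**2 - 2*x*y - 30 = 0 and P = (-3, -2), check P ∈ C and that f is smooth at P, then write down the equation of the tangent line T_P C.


Tangent line at P: -16*x - 27*y - 102 = 0.

Step 1: f(-3, -2) = 0, so P lies on C.
Step 2: partial derivatives
  f_x(x, y) = -2*x*y - 2*y**2 - 2*y, f_y(x, y) = -x**2 - 4*x*y - 2*x.
  f_x(P) = -16, f_y(P) = -27 (gradient nonzero, so P is smooth).
Step 3: tangent line at P: -16·(x − -3) + -27·(y − -2) = 0.
Expanding: -16*x - 27*y - 102 = 0.


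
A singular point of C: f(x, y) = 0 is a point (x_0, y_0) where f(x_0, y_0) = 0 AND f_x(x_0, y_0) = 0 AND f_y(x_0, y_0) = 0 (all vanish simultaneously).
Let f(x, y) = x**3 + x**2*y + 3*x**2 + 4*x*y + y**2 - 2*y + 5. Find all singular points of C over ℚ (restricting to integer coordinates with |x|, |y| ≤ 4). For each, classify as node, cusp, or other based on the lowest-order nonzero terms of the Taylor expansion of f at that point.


Singular points: {(-2, 3)}; classification: cusp.

Compute partial derivatives:
  f_x = 3*x**2 + 2*x*y + 6*x + 4*y.
  f_y = x**2 + 4*x + 2*y - 2.
Scan x_0 ∈ {−4, ..., 4}. For each x_0, f_y(x_0, y) is a polynomial in y; find its integer roots y ∈ {−4, ..., 4}, then test f_x and f at those candidates.
  x = -4: f_y(-4, y) = 2*y - 2; vanishes at y ∈ {1}. (-4, 1): f_x = 20 ≠ 0.
  x = -3: f_y(-3, y) = 2*y - 5; no integer root y with |y| ≤ 4.
  x = -2: f_y(-2, y) = 2*y - 6; vanishes at y ∈ {3}. (-2, 3): f_x = 0, f = 0 — SINGULAR.
  x = -1: f_y(-1, y) = 2*y - 5; no integer root y with |y| ≤ 4.
  x = 0: f_y(0, y) = 2*y - 2; vanishes at y ∈ {1}. (0, 1): f_x = 4 ≠ 0.
  x = 1: f_y(1, y) = 2*y + 3; no integer root y with |y| ≤ 4.
  x = 2: f_y(2, y) = 2*y + 10; no integer root y with |y| ≤ 4.
  x = 3: f_y(3, y) = 2*y + 19; no integer root y with |y| ≤ 4.
  x = 4: f_y(4, y) = 2*y + 30; no integer root y with |y| ≤ 4.
Only singular point on the grid: (-2, 3).
Classify: substitute x = -2 + u, y = 3 + v and expand: f = u**3 + u**2*v + v**2.
No constant or linear terms (consistent with a singular point). Quadratic part: v**2. Cubic part: u**3 + u**2*v.
The quadratic part v**2 is a perfect square, so there is a single (double) tangent line v = 0, i.e. y = 3. Restricting the cubic part to that line (v = 0) leaves u**3 ≠ 0, so f is not divisible by v and the branch is v² ≈ -u**3 to lowest order — this is a cusp.
Classification: cusp.


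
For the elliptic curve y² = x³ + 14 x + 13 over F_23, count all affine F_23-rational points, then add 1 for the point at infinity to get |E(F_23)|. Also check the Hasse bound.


Affine points = {(0, 6), (0, 17), (2, 7), (2, 16), (3, 6), (3, 17), (4, 8), (4, 15), (5, 1), (5, 22), (8, 4), (8, 19), (10, 7), (10, 16), (11, 7), (11, 16), (12, 0), (13, 0), (14, 3), (14, 20), (16, 3), (16, 20), (17, 9), (17, 14), (18, 5), (18, 18), (19, 10), (19, 13), (20, 6), (20, 17), (21, 0)}; affine count = 31; |E(F_23)| = 32.

Discriminant check: Δ ∝ 4a³ + 27b² = 4·14³ + 27·13² = 4·2744 + 27·169 ≡ 14 (mod 23). Nonzero ⇒ E is nonsingular.
For each x ∈ F_23, compute rhs = x³ + 14·x + 13 mod 23, then count y ∈ F_23 with y² ≡ rhs.
  x = 0: rhs = 13, matching y values: 6, 17 (2 points).
  x = 1: rhs = 5, matching y values: none (0 points).
  x = 2: rhs = 3, matching y values: 7, 16 (2 points).
  x = 3: rhs = 13, matching y values: 6, 17 (2 points).
  x = 4: rhs = 18, matching y values: 8, 15 (2 points).
  x = 5: rhs = 1, matching y values: 1, 22 (2 points).
  x = 6: rhs = 14, matching y values: none (0 points).
  x = 7: rhs = 17, matching y values: none (0 points).
  x = 8: rhs = 16, matching y values: 4, 19 (2 points).
  x = 9: rhs = 17, matching y values: none (0 points).
  x = 10: rhs = 3, matching y values: 7, 16 (2 points).
  x = 11: rhs = 3, matching y values: 7, 16 (2 points).
  x = 12: rhs = 0, matching y values: 0 (1 points).
  x = 13: rhs = 0, matching y values: 0 (1 points).
  x = 14: rhs = 9, matching y values: 3, 20 (2 points).
  x = 15: rhs = 10, matching y values: none (0 points).
  x = 16: rhs = 9, matching y values: 3, 20 (2 points).
  x = 17: rhs = 12, matching y values: 9, 14 (2 points).
  x = 18: rhs = 2, matching y values: 5, 18 (2 points).
  x = 19: rhs = 8, matching y values: 10, 13 (2 points).
  x = 20: rhs = 13, matching y values: 6, 17 (2 points).
  x = 21: rhs = 0, matching y values: 0 (1 points).
  x = 22: rhs = 21, matching y values: none (0 points).
Total affine count: 31.
Full point count |E(F_23)| = 31 + 1 = 32.
Hasse bound: |32 − (23+1)| = |8| = 8 ≤ 2√23 ≈ 9.5917 ✓.


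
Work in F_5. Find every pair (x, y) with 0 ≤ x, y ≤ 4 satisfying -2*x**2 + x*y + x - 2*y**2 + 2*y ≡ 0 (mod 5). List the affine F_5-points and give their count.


Affine F_5-points: {(0, 0), (0, 1), (1, 1), (1, 3), (3, 0)}; count = 5.

For each of the 25 pairs (x, y) ∈ F_5², evaluate f(x, y) mod 5. Record the zeros.
  x = 0: [0↦0, 1↦0, 2↦1, 3↦3, 4↦1]  zeros at y ∈ {0, 1}
  x = 1: [0↦4, 1↦0, 2↦2, 3↦0, 4↦4]  zeros at y ∈ {1, 3}
  x = 2: [0↦4, 1↦1, 2↦4, 3↦3, 4↦3]  zeros at y ∈ ∅
  x = 3: [0↦0, 1↦3, 2↦2, 3↦2, 4↦3]  zeros at y ∈ {0}
  x = 4: [0↦2, 1↦1, 2↦1, 3↦2, 4↦4]  zeros at y ∈ ∅
Collecting zeros: affine points = {(0, 0), (0, 1), (1, 1), (1, 3), (3, 0)}.
Total count |C(F_5)_aff| = 5.


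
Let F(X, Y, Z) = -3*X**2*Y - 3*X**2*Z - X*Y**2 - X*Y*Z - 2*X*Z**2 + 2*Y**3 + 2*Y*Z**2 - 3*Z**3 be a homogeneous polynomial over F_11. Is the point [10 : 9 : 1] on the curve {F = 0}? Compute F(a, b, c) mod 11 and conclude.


F(10,9,1) ≡ 6 (mod 11); P is NOT on the curve.

Evaluate F(10, 9, 1) term-by-term (mod 11).
  -3*X**2*Y ↦ -3·100·9·1 = -2700
  -3*X**2*Z ↦ -3·100·1·1 = -300
  -X*Y**2 ↦ -1·10·81·1 = -810
  -X*Y*Z ↦ -1·10·9·1 = -90
  -2*X*Z**2 ↦ -2·10·1·1 = -20
  2*Y**3 ↦ 2·1·729·1 = 1458
  2*Y*Z**2 ↦ 2·1·9·1 = 18
  -3*Z**3 ↦ -3·1·1·1 = -3
Sum: F(10, 9, 1) = (-2700) + (-300) + (-810) + (-90) + (-20) + (1458) + (18) + (-3) = -2447.
Reducing mod 11: -2447 ≡ 6 (mod 11).
Since F(a, b, c) ≡ 6 ≠ 0 (mod 11), P does NOT lie on the curve.


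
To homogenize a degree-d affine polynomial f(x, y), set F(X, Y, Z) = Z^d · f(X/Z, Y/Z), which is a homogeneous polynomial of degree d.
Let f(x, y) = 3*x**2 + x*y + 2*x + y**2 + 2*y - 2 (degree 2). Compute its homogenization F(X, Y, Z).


F(X, Y, Z) = 3*X**2 + X*Y + 2*X*Z + Y**2 + 2*Y*Z - 2*Z**2

deg(f) = 2.
Substitute x = X/Z, y = Y/Z into f, then multiply by Z^2.
  monomial 3·x^2·y^0 ↦ 3·X^2·Y^0·Z^0.
  monomial 1·x^1·y^1 ↦ 1·X^1·Y^1·Z^0.
  monomial 2·x^1·y^0 ↦ 2·X^1·Y^0·Z^1.
  monomial 1·x^0·y^2 ↦ 1·X^0·Y^2·Z^0.
  monomial 2·x^0·y^1 ↦ 2·X^0·Y^1·Z^1.
  monomial -2·x^0·y^0 ↦ -2·X^0·Y^0·Z^2.
Collecting: F(X, Y, Z) = 3*X**2 + X*Y + 2*X*Z + Y**2 + 2*Y*Z - 2*Z**2.


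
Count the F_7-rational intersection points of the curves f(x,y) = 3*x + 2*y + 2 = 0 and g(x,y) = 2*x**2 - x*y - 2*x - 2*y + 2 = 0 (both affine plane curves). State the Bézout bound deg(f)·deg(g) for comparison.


Common zeros: {(5, 2)}; count = 1; Bézout bound = 2.

deg(f) = 1, deg(g) = 2, so Bézout bound = 2.
Scan x ∈ F_7. For each x, list the y ∈ F_7 with f(x, y) ≡ 0 and those with g(x, y) ≡ 0 (mod 7); the common zeros in that column are the intersection.
  x = 0: f ≡ 0 at y ∈ {6}; g ≡ 0 at y ∈ {1}; common: ∅.
  x = 1: f ≡ 0 at y ∈ {1}; g ≡ 0 at y ∈ {3}; common: ∅.
  x = 2: f ≡ 0 at y ∈ {3}; g ≡ 0 at y ∈ {5}; common: ∅.
  x = 3: f ≡ 0 at y ∈ {5}; g ≡ 0 at y ∈ {0}; common: ∅.
  x = 4: f ≡ 0 at y ∈ {0}; g ≡ 0 at y ∈ {2}; common: ∅.
  x = 5: f ≡ 0 at y ∈ {2}; g ≡ 0 at y ∈ {0, 1, 2, 3, 4, 5, 6}; common: {2}.
  x = 6: f ≡ 0 at y ∈ {4}; g ≡ 0 at y ∈ {6}; common: ∅.
Collecting: common zeros = {(5, 2)}, so the count is 1.
Comparison with the Bézout bound: 1 ≤ 2 = deg(f)·deg(g), as expected for curves with no common component (the affine F_7-count falls short of the bound because intersections may lie at infinity, over extension fields, or carry multiplicity).


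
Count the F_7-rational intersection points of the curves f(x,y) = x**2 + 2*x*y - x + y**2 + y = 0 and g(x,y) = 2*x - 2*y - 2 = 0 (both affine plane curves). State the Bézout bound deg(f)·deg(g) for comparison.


Common zeros: {(0, 6), (1, 0)}; count = 2; Bézout bound = 2.

deg(f) = 2, deg(g) = 1, so Bézout bound = 2.
Scan x ∈ F_7. For each x, list the y ∈ F_7 with f(x, y) ≡ 0 and those with g(x, y) ≡ 0 (mod 7); the common zeros in that column are the intersection.
  x = 0: f ≡ 0 at y ∈ {0, 6}; g ≡ 0 at y ∈ {6}; common: {6}.
  x = 1: f ≡ 0 at y ∈ {0, 4}; g ≡ 0 at y ∈ {0}; common: {0}.
  x = 2: f ≡ 0 at y ∈ ∅; g ≡ 0 at y ∈ {1}; common: ∅.
  x = 3: f ≡ 0 at y ∈ {1, 6}; g ≡ 0 at y ∈ {2}; common: ∅.
  x = 4: f ≡ 0 at y ∈ ∅; g ≡ 0 at y ∈ {3}; common: ∅.
  x = 5: f ≡ 0 at y ∈ ∅; g ≡ 0 at y ∈ {4}; common: ∅.
  x = 6: f ≡ 0 at y ∈ {4}; g ≡ 0 at y ∈ {5}; common: ∅.
Collecting: common zeros = {(0, 6), (1, 0)}, so the count is 2.
Comparison with the Bézout bound: 2 ≤ 2 = deg(f)·deg(g), as expected for curves with no common component (the bound is attained).


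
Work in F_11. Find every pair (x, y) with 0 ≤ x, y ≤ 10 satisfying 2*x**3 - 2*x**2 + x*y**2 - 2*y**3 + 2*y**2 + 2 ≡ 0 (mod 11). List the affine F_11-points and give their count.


Affine F_11-points: {(0, 5), (4, 4), (5, 6), (5, 8), (9, 0)}; count = 5.

For each of the 121 pairs (x, y) ∈ F_11², evaluate f(x, y) mod 11. Record the zeros.
  x = 0: [0↦2, 1↦2, 2↦5, 3↦10, 4↦5, 5↦0, 6↦5, 7↦8, 8↦8, 9↦4, 10↦6]  zeros at y ∈ {5}
  x = 1: [0↦2, 1↦3, 2↦9, 3↦8, 4↦10, 5↦3, 6↦8, 7↦2, 8↦6, 9↦8, 10↦7]  zeros at y ∈ ∅
  x = 2: [0↦10, 1↦1, 2↦10, 3↦3, 4↦1, 5↦3, 6↦8, 7↦4, 8↦1, 9↦9, 10↦5]  zeros at y ∈ ∅
  x = 3: [0↦5, 1↦8, 2↦9, 3↦7, 4↦1, 5↦1, 6↦6, 7↦4, 8↦5, 9↦8, 10↦1]  zeros at y ∈ ∅
  x = 4: [0↦10, 1↦3, 2↦7, 3↦10, 4↦0, 5↦9, 6↦3, 7↦3, 8↦8, 9↦6, 10↦7]  zeros at y ∈ {4}
  x = 5: [0↦4, 1↦9, 2↦5, 3↦2, 4↦10, 5↦6, 6↦0, 7↦2, 8↦0, 9↦4, 10↦2]  zeros at y ∈ {6, 8}
  x = 6: [0↦10, 1↦5, 2↦4, 3↦6, 4↦10, 5↦4, 6↦9, 7↦2, 8↦4, 9↦3, 10↦9]  zeros at y ∈ ∅
  x = 7: [0↦7, 1↦3, 2↦5, 3↦1, 4↦1, 5↦4, 6↦9, 7↦4, 8↦10, 9↦4, 10↦7]  zeros at y ∈ ∅
  x = 8: [0↦7, 1↦4, 2↦9, 3↦10, 4↦6, 5↦7, 6↦1, 7↦9, 8↦8, 9↦8, 10↦8]  zeros at y ∈ ∅
  x = 9: [0↦0, 1↦9, 2↦6, 3↦1, 4↦4, 5↦3, 6↦8, 7↦7, 8↦10, 9↦5, 10↦2]  zeros at y ∈ {0}
  x = 10: [0↦9, 1↦8, 2↦8, 3↦8, 4↦7, 5↦4, 6↦9, 7↦10, 8↦6, 9↦7, 10↦1]  zeros at y ∈ ∅
Collecting zeros: affine points = {(0, 5), (4, 4), (5, 6), (5, 8), (9, 0)}.
Total count |C(F_11)_aff| = 5.


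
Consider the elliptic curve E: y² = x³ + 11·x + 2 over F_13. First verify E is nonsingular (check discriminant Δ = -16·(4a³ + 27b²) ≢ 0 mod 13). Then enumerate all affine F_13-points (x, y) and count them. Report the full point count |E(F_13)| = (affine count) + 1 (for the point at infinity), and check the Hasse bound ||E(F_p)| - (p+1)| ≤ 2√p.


Affine points = {(1, 1), (1, 12), (3, 6), (3, 7), (5, 0), (8, 2), (8, 11), (12, 4), (12, 9)}; affine count = 9; |E(F_13)| = 10.

Discriminant check: Δ ∝ 4a³ + 27b² = 4·11³ + 27·2² = 4·1331 + 27·4 ≡ 11 (mod 13). Nonzero ⇒ E is nonsingular.
For each x ∈ F_13, compute rhs = x³ + 11·x + 2 mod 13, then count y ∈ F_13 with y² ≡ rhs.
  x = 0: rhs = 2, matching y values: none (0 points).
  x = 1: rhs = 1, matching y values: 1, 12 (2 points).
  x = 2: rhs = 6, matching y values: none (0 points).
  x = 3: rhs = 10, matching y values: 6, 7 (2 points).
  x = 4: rhs = 6, matching y values: none (0 points).
  x = 5: rhs = 0, matching y values: 0 (1 points).
  x = 6: rhs = 11, matching y values: none (0 points).
  x = 7: rhs = 6, matching y values: none (0 points).
  x = 8: rhs = 4, matching y values: 2, 11 (2 points).
  x = 9: rhs = 11, matching y values: none (0 points).
  x = 10: rhs = 7, matching y values: none (0 points).
  x = 11: rhs = 11, matching y values: none (0 points).
  x = 12: rhs = 3, matching y values: 4, 9 (2 points).
Total affine count: 9.
Full point count |E(F_13)| = 9 + 1 = 10.
Hasse bound: |10 − (13+1)| = |-4| = 4 ≤ 2√13 ≈ 7.2111 ✓.


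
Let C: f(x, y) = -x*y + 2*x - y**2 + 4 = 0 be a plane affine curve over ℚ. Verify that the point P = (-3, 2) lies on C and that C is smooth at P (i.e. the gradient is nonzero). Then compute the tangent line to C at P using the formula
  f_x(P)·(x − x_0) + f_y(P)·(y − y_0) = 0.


Tangent line at P: 2 - y = 0.

Step 1: f(-3, 2) = 0, so P lies on C.
Step 2: partial derivatives
  f_x(x, y) = 2 - y, f_y(x, y) = -x - 2*y.
  f_x(P) = 0, f_y(P) = -1 (gradient nonzero, so P is smooth).
Step 3: tangent line at P: 0·(x − -3) + -1·(y − 2) = 0.
Expanding: 2 - y = 0.


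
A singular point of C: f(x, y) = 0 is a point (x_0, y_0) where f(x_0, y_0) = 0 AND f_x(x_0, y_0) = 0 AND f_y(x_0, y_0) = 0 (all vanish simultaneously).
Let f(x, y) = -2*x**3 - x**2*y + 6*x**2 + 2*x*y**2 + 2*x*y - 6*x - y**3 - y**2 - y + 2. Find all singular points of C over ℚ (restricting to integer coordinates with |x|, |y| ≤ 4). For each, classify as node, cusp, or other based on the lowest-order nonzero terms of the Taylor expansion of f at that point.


Singular points: {(1, 0)}; classification: cusp.

Compute partial derivatives:
  f_x = -6*x**2 - 2*x*y + 12*x + 2*y**2 + 2*y - 6.
  f_y = -x**2 + 4*x*y + 2*x - 3*y**2 - 2*y - 1.
Scan x_0 ∈ {−4, ..., 4}. For each x_0, f_y(x_0, y) is a polynomial in y; find its integer roots y ∈ {−4, ..., 4}, then test f_x and f at those candidates.
  x = -4: f_y(-4, y) = -3*y**2 - 18*y - 25; no integer root y with |y| ≤ 4.
  x = -3: f_y(-3, y) = -3*y**2 - 14*y - 16; vanishes at y ∈ {-2}. (-3, -2): f_x = -104 ≠ 0.
  x = -2: f_y(-2, y) = -3*y**2 - 10*y - 9; no integer root y with |y| ≤ 4.
  x = -1: f_y(-1, y) = -3*y**2 - 6*y - 4; no integer root y with |y| ≤ 4.
  x = 0: f_y(0, y) = -3*y**2 - 2*y - 1; no integer root y with |y| ≤ 4.
  x = 1: f_y(1, y) = -3*y**2 + 2*y; vanishes at y ∈ {0}. (1, 0): f_x = 0, f = 0 — SINGULAR.
  x = 2: f_y(2, y) = -3*y**2 + 6*y - 1; no integer root y with |y| ≤ 4.
  x = 3: f_y(3, y) = -3*y**2 + 10*y - 4; no integer root y with |y| ≤ 4.
  x = 4: f_y(4, y) = -3*y**2 + 14*y - 9; no integer root y with |y| ≤ 4.
Only singular point on the grid: (1, 0).
Classify: substitute x = 1 + u, y = 0 + v and expand: f = -2*u**3 - u**2*v + 2*u*v**2 - v**3 + v**2.
No constant or linear terms (consistent with a singular point). Quadratic part: v**2. Cubic part: -2*u**3 - u**2*v + 2*u*v**2 - v**3.
The quadratic part v**2 is a perfect square, so there is a single (double) tangent line v = 0, i.e. y = 0. Restricting the cubic part to that line (v = 0) leaves -2*u**3 ≠ 0, so f is not divisible by v and the branch is v² ≈ 2*u**3 to lowest order — this is a cusp.
Classification: cusp.


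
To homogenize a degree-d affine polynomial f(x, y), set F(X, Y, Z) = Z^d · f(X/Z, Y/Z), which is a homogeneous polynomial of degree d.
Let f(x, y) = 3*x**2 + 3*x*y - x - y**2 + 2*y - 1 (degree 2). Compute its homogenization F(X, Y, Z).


F(X, Y, Z) = 3*X**2 + 3*X*Y - X*Z - Y**2 + 2*Y*Z - Z**2

deg(f) = 2.
Substitute x = X/Z, y = Y/Z into f, then multiply by Z^2.
  monomial 3·x^2·y^0 ↦ 3·X^2·Y^0·Z^0.
  monomial 3·x^1·y^1 ↦ 3·X^1·Y^1·Z^0.
  monomial -1·x^1·y^0 ↦ -1·X^1·Y^0·Z^1.
  monomial -1·x^0·y^2 ↦ -1·X^0·Y^2·Z^0.
  monomial 2·x^0·y^1 ↦ 2·X^0·Y^1·Z^1.
  monomial -1·x^0·y^0 ↦ -1·X^0·Y^0·Z^2.
Collecting: F(X, Y, Z) = 3*X**2 + 3*X*Y - X*Z - Y**2 + 2*Y*Z - Z**2.


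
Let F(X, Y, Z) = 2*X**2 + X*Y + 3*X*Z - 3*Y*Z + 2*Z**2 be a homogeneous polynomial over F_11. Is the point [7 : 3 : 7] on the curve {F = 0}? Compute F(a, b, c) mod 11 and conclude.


F(7,3,7) ≡ 4 (mod 11); P is NOT on the curve.

Evaluate F(7, 3, 7) term-by-term (mod 11).
  2*X**2 ↦ 2·49·1·1 = 98
  X*Y ↦ 1·7·3·1 = 21
  3*X*Z ↦ 3·7·1·7 = 147
  -3*Y*Z ↦ -3·1·3·7 = -63
  2*Z**2 ↦ 2·1·1·49 = 98
Sum: F(7, 3, 7) = (98) + (21) + (147) + (-63) + (98) = 301.
Reducing mod 11: 301 ≡ 4 (mod 11).
Since F(a, b, c) ≡ 4 ≠ 0 (mod 11), P does NOT lie on the curve.


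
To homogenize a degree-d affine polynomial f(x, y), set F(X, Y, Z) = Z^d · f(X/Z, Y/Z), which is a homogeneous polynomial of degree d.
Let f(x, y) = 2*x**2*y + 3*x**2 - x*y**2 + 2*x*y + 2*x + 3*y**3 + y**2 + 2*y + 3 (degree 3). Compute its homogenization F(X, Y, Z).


F(X, Y, Z) = 2*X**2*Y + 3*X**2*Z - X*Y**2 + 2*X*Y*Z + 2*X*Z**2 + 3*Y**3 + Y**2*Z + 2*Y*Z**2 + 3*Z**3

deg(f) = 3.
Substitute x = X/Z, y = Y/Z into f, then multiply by Z^3.
  monomial 2·x^2·y^1 ↦ 2·X^2·Y^1·Z^0.
  monomial 3·x^2·y^0 ↦ 3·X^2·Y^0·Z^1.
  monomial -1·x^1·y^2 ↦ -1·X^1·Y^2·Z^0.
  monomial 2·x^1·y^1 ↦ 2·X^1·Y^1·Z^1.
  monomial 2·x^1·y^0 ↦ 2·X^1·Y^0·Z^2.
  monomial 3·x^0·y^3 ↦ 3·X^0·Y^3·Z^0.
  monomial 1·x^0·y^2 ↦ 1·X^0·Y^2·Z^1.
  monomial 2·x^0·y^1 ↦ 2·X^0·Y^1·Z^2.
  monomial 3·x^0·y^0 ↦ 3·X^0·Y^0·Z^3.
Collecting: F(X, Y, Z) = 2*X**2*Y + 3*X**2*Z - X*Y**2 + 2*X*Y*Z + 2*X*Z**2 + 3*Y**3 + Y**2*Z + 2*Y*Z**2 + 3*Z**3.


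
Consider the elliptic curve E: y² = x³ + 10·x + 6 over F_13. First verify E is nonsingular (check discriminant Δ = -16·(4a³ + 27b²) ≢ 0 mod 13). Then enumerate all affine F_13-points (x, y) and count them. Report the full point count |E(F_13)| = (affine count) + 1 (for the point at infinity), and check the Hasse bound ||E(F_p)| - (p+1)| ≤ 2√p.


Affine points = {(1, 2), (1, 11), (5, 5), (5, 8), (6, 3), (6, 10), (7, 4), (7, 9), (8, 0), (10, 1), (10, 12), (11, 2), (11, 11)}; affine count = 13; |E(F_13)| = 14.

Discriminant check: Δ ∝ 4a³ + 27b² = 4·10³ + 27·6² = 4·1000 + 27·36 ≡ 6 (mod 13). Nonzero ⇒ E is nonsingular.
For each x ∈ F_13, compute rhs = x³ + 10·x + 6 mod 13, then count y ∈ F_13 with y² ≡ rhs.
  x = 0: rhs = 6, matching y values: none (0 points).
  x = 1: rhs = 4, matching y values: 2, 11 (2 points).
  x = 2: rhs = 8, matching y values: none (0 points).
  x = 3: rhs = 11, matching y values: none (0 points).
  x = 4: rhs = 6, matching y values: none (0 points).
  x = 5: rhs = 12, matching y values: 5, 8 (2 points).
  x = 6: rhs = 9, matching y values: 3, 10 (2 points).
  x = 7: rhs = 3, matching y values: 4, 9 (2 points).
  x = 8: rhs = 0, matching y values: 0 (1 points).
  x = 9: rhs = 6, matching y values: none (0 points).
  x = 10: rhs = 1, matching y values: 1, 12 (2 points).
  x = 11: rhs = 4, matching y values: 2, 11 (2 points).
  x = 12: rhs = 8, matching y values: none (0 points).
Total affine count: 13.
Full point count |E(F_13)| = 13 + 1 = 14.
Hasse bound: |14 − (13+1)| = |0| = 0 ≤ 2√13 ≈ 7.2111 ✓.


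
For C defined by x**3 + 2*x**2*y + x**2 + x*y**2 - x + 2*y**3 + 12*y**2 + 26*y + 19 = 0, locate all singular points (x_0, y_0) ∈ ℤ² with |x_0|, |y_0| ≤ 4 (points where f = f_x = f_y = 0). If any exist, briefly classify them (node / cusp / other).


Singular points: {(1, -2)}; classification: cusp.

Compute partial derivatives:
  f_x = 3*x**2 + 4*x*y + 2*x + y**2 - 1.
  f_y = 2*x**2 + 2*x*y + 6*y**2 + 24*y + 26.
Scan x_0 ∈ {−4, ..., 4}. For each x_0, f_y(x_0, y) is a polynomial in y; find its integer roots y ∈ {−4, ..., 4}, then test f_x and f at those candidates.
  x = -4: f_y(-4, y) = 6*y**2 + 16*y + 58; no integer root y with |y| ≤ 4.
  x = -3: f_y(-3, y) = 6*y**2 + 18*y + 44; no integer root y with |y| ≤ 4.
  x = -2: f_y(-2, y) = 6*y**2 + 20*y + 34; no integer root y with |y| ≤ 4.
  x = -1: f_y(-1, y) = 6*y**2 + 22*y + 28; no integer root y with |y| ≤ 4.
  x = 0: f_y(0, y) = 6*y**2 + 24*y + 26; no integer root y with |y| ≤ 4.
  x = 1: f_y(1, y) = 6*y**2 + 26*y + 28; vanishes at y ∈ {-2}. (1, -2): f_x = 0, f = 0 — SINGULAR.
  x = 2: f_y(2, y) = 6*y**2 + 28*y + 34; no integer root y with |y| ≤ 4.
  x = 3: f_y(3, y) = 6*y**2 + 30*y + 44; no integer root y with |y| ≤ 4.
  x = 4: f_y(4, y) = 6*y**2 + 32*y + 58; no integer root y with |y| ≤ 4.
Only singular point on the grid: (1, -2).
Classify: substitute x = 1 + u, y = -2 + v and expand: f = u**3 + 2*u**2*v + u*v**2 + 2*v**3 + v**2.
No constant or linear terms (consistent with a singular point). Quadratic part: v**2. Cubic part: u**3 + 2*u**2*v + u*v**2 + 2*v**3.
The quadratic part v**2 is a perfect square, so there is a single (double) tangent line v = 0, i.e. y = -2. Restricting the cubic part to that line (v = 0) leaves u**3 ≠ 0, so f is not divisible by v and the branch is v² ≈ -u**3 to lowest order — this is a cusp.
Classification: cusp.


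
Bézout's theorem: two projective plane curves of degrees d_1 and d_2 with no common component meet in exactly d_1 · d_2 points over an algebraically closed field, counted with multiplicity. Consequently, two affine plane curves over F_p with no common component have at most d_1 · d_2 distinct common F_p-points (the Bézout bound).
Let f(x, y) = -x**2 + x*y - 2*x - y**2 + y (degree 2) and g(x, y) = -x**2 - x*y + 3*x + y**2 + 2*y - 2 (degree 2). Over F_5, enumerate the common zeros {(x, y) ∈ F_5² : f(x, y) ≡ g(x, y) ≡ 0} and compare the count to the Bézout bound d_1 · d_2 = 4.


Common zeros: {(3, 4)}; count = 1; Bézout bound = 4.

deg(f) = 2, deg(g) = 2, so Bézout bound = 4.
Scan x ∈ F_5. For each x, list the y ∈ F_5 with f(x, y) ≡ 0 and those with g(x, y) ≡ 0 (mod 5); the common zeros in that column are the intersection.
  x = 0: f ≡ 0 at y ∈ {0, 1}; g ≡ 0 at y ∈ ∅; common: ∅.
  x = 1: f ≡ 0 at y ∈ ∅; g ≡ 0 at y ∈ {0, 4}; common: ∅.
  x = 2: f ≡ 0 at y ∈ ∅; g ≡ 0 at y ∈ {0}; common: ∅.
  x = 3: f ≡ 0 at y ∈ {0, 4}; g ≡ 0 at y ∈ {2, 4}; common: {4}.
  x = 4: f ≡ 0 at y ∈ {1, 4}; g ≡ 0 at y ∈ ∅; common: ∅.
Collecting: common zeros = {(3, 4)}, so the count is 1.
Comparison with the Bézout bound: 1 ≤ 4 = deg(f)·deg(g), as expected for curves with no common component (the affine F_5-count falls short of the bound because intersections may lie at infinity, over extension fields, or carry multiplicity).


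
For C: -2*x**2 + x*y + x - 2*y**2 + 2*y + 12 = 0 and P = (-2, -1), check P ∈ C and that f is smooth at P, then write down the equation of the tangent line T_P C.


Tangent line at P: 8*x + 4*y + 20 = 0.

Step 1: f(-2, -1) = 0, so P lies on C.
Step 2: partial derivatives
  f_x(x, y) = -4*x + y + 1, f_y(x, y) = x - 4*y + 2.
  f_x(P) = 8, f_y(P) = 4 (gradient nonzero, so P is smooth).
Step 3: tangent line at P: 8·(x − -2) + 4·(y − -1) = 0.
Expanding: 8*x + 4*y + 20 = 0.


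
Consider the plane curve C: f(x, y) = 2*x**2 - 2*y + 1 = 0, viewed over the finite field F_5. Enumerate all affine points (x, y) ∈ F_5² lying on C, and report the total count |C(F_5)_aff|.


Affine F_5-points: {(0, 3), (1, 4), (2, 2), (3, 2), (4, 4)}; count = 5.

For each of the 25 pairs (x, y) ∈ F_5², evaluate f(x, y) mod 5. Record the zeros.
  x = 0: [0↦1, 1↦4, 2↦2, 3↦0, 4↦3]  zeros at y ∈ {3}
  x = 1: [0↦3, 1↦1, 2↦4, 3↦2, 4↦0]  zeros at y ∈ {4}
  x = 2: [0↦4, 1↦2, 2↦0, 3↦3, 4↦1]  zeros at y ∈ {2}
  x = 3: [0↦4, 1↦2, 2↦0, 3↦3, 4↦1]  zeros at y ∈ {2}
  x = 4: [0↦3, 1↦1, 2↦4, 3↦2, 4↦0]  zeros at y ∈ {4}
Collecting zeros: affine points = {(0, 3), (1, 4), (2, 2), (3, 2), (4, 4)}.
Total count |C(F_5)_aff| = 5.


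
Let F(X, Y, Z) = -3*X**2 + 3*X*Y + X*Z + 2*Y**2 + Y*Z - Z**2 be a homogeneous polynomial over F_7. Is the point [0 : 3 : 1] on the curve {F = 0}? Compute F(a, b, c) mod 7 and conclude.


F(0,3,1) ≡ 6 (mod 7); P is NOT on the curve.

Evaluate F(0, 3, 1) term-by-term (mod 7).
  -3*X**2 ↦ -3·0·1·1 = 0
  3*X*Y ↦ 3·0·3·1 = 0
  X*Z ↦ 1·0·1·1 = 0
  2*Y**2 ↦ 2·1·9·1 = 18
  Y*Z ↦ 1·1·3·1 = 3
  -Z**2 ↦ -1·1·1·1 = -1
Sum: F(0, 3, 1) = (0) + (0) + (0) + (18) + (3) + (-1) = 20.
Reducing mod 7: 20 ≡ 6 (mod 7).
Since F(a, b, c) ≡ 6 ≠ 0 (mod 7), P does NOT lie on the curve.
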